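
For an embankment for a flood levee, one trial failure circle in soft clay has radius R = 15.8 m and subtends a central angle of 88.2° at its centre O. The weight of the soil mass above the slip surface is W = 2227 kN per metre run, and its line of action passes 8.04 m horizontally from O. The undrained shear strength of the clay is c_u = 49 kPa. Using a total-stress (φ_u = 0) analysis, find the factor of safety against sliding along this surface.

FS = 1.05

Taking moments about the centre O, the resisting moment is provided by the undrained shear strength acting along the arc:
Arc length L_a = R·θ = 15.8·(88.2°·π/180) = 15.8·1.5394 = 24.32 m
M_R = c_u·L_a·R = 49·24.32·15.8 = 18830.3 kN·m/m
M_D = W·d = 2227·8.04 = 17905.1 kN·m/m
FS = M_R / M_D = 18830.3 / 17905.1 = 1.052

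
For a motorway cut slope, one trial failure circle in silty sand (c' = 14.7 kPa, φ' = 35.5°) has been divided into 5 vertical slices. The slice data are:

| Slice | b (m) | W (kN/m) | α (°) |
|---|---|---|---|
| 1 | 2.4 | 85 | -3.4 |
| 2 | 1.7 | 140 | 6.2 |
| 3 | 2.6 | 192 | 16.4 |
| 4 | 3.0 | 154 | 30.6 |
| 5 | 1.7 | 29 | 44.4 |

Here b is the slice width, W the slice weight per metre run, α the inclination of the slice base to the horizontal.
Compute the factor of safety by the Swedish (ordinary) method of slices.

Ordinary method of slices: FS = Σ[c'·Δl_i + (W_i cosα_i)·tanφ'] / Σ W_i sinα_i, with Δl_i = b_i / cosα_i.
Slice 1: Δl = 2.4/cos(-3.4°) = 2.404 m; N'_1 = 85·cos(-3.4°) = 84.9; c'Δl = 35.34; W sinα = -5.0
Slice 2: Δl = 1.7/cos6.2° = 1.710 m; N'_2 = 140·cos6.2° = 139.2; c'Δl = 25.14; W sinα = 15.1
Slice 3: Δl = 2.6/cos16.4° = 2.710 m; N'_3 = 192·cos16.4° = 184.2; c'Δl = 39.84; W sinα = 54.2
Slice 4: Δl = 3.0/cos30.6° = 3.485 m; N'_4 = 154·cos30.6° = 132.6; c'Δl = 51.23; W sinα = 78.4
Slice 5: Δl = 1.7/cos44.4° = 2.379 m; N'_5 = 29·cos44.4° = 20.7; c'Δl = 34.98; W sinα = 20.3
Σc'Δl = 186.5 kN/m; ΣN' = 561.5 kN/m; ΣW sinα = 163.0 kN/m
Resisting = 186.5 + 561.5·tan35.5° = 186.5 + 400.5 = 587.0 kN/m
FS = 587.0 / 163.0 = 3.602

FS = 3.60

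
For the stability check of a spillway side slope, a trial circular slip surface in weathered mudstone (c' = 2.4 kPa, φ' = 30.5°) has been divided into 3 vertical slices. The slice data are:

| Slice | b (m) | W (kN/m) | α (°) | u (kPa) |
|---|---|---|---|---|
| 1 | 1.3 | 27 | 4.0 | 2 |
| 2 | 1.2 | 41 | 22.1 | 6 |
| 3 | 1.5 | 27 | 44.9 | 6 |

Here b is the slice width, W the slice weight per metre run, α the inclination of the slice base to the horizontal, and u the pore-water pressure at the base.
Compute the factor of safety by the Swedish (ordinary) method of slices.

Ordinary method of slices: FS = Σ[c'·Δl_i + (W_i cosα_i − u_i·Δl_i)·tanφ'] / Σ W_i sinα_i, with Δl_i = b_i / cosα_i.
Slice 1: Δl = 1.3/cos4.0° = 1.303 m; N'_1 = 27·cos4.0° − 2·1.303 = 24.3; c'Δl = 3.13; W sinα = 1.9
Slice 2: Δl = 1.2/cos22.1° = 1.295 m; N'_2 = 41·cos22.1° − 6·1.295 = 30.2; c'Δl = 3.11; W sinα = 15.4
Slice 3: Δl = 1.5/cos44.9° = 2.118 m; N'_3 = 27·cos44.9° − 6·2.118 = 6.4; c'Δl = 5.08; W sinα = 19.1
Σc'Δl = 11.3 kN/m; ΣN' = 61.0 kN/m; ΣW sinα = 36.4 kN/m
Resisting = 11.3 + 61.0·tan30.5° = 11.3 + 35.9 = 47.2 kN/m
FS = 47.2 / 36.4 = 1.299

FS = 1.30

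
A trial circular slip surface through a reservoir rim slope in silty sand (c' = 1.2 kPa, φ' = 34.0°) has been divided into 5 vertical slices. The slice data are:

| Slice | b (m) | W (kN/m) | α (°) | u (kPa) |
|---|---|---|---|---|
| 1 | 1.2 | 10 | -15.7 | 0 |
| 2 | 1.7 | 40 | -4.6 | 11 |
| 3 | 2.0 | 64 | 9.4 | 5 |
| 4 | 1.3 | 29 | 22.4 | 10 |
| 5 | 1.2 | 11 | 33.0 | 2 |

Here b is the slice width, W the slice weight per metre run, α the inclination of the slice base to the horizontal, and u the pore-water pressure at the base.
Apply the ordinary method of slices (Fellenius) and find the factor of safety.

FS = 3.65

Ordinary method of slices: FS = Σ[c'·Δl_i + (W_i cosα_i − u_i·Δl_i)·tanφ'] / Σ W_i sinα_i, with Δl_i = b_i / cosα_i.
Slice 1: Δl = 1.2/cos(-15.7°) = 1.247 m; N'_1 = 10·cos(-15.7°) − 0·1.247 = 9.6; c'Δl = 1.50; W sinα = -2.7
Slice 2: Δl = 1.7/cos(-4.6°) = 1.705 m; N'_2 = 40·cos(-4.6°) − 11·1.705 = 21.1; c'Δl = 2.05; W sinα = -3.2
Slice 3: Δl = 2.0/cos9.4° = 2.027 m; N'_3 = 64·cos9.4° − 5·2.027 = 53.0; c'Δl = 2.43; W sinα = 10.5
Slice 4: Δl = 1.3/cos22.4° = 1.406 m; N'_4 = 29·cos22.4° − 10·1.406 = 12.8; c'Δl = 1.69; W sinα = 11.1
Slice 5: Δl = 1.2/cos33.0° = 1.431 m; N'_5 = 11·cos33.0° − 2·1.431 = 6.4; c'Δl = 1.72; W sinα = 6.0
Σc'Δl = 9.4 kN/m; ΣN' = 102.9 kN/m; ΣW sinα = 21.6 kN/m
Resisting = 9.4 + 102.9·tan34.0° = 9.4 + 69.4 = 78.8 kN/m
FS = 78.8 / 21.6 = 3.649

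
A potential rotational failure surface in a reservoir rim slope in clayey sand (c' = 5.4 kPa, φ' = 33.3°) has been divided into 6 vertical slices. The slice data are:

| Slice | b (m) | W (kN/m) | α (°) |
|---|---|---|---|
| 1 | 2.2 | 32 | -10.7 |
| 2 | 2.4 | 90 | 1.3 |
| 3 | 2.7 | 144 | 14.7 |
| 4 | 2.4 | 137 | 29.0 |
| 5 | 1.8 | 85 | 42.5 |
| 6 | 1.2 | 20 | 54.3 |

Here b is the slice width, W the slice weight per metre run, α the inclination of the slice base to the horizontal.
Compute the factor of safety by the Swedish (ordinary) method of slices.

Ordinary method of slices: FS = Σ[c'·Δl_i + (W_i cosα_i)·tanφ'] / Σ W_i sinα_i, with Δl_i = b_i / cosα_i.
Slice 1: Δl = 2.2/cos(-10.7°) = 2.239 m; N'_1 = 32·cos(-10.7°) = 31.4; c'Δl = 12.09; W sinα = -5.9
Slice 2: Δl = 2.4/cos1.3° = 2.401 m; N'_2 = 90·cos1.3° = 90.0; c'Δl = 12.96; W sinα = 2.0
Slice 3: Δl = 2.7/cos14.7° = 2.791 m; N'_3 = 144·cos14.7° = 139.3; c'Δl = 15.07; W sinα = 36.5
Slice 4: Δl = 2.4/cos29.0° = 2.744 m; N'_4 = 137·cos29.0° = 119.8; c'Δl = 14.82; W sinα = 66.4
Slice 5: Δl = 1.8/cos42.5° = 2.441 m; N'_5 = 85·cos42.5° = 62.7; c'Δl = 13.18; W sinα = 57.4
Slice 6: Δl = 1.2/cos54.3° = 2.056 m; N'_6 = 20·cos54.3° = 11.7; c'Δl = 11.10; W sinα = 16.2
Σc'Δl = 79.2 kN/m; ΣN' = 454.9 kN/m; ΣW sinα = 172.7 kN/m
Resisting = 79.2 + 454.9·tan33.3° = 79.2 + 298.8 = 378.0 kN/m
FS = 378.0 / 172.7 = 2.189

FS = 2.19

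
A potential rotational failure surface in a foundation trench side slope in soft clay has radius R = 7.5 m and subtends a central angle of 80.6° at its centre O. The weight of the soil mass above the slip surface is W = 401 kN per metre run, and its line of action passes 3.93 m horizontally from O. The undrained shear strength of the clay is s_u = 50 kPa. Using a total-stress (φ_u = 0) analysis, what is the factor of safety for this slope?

Taking moments about the centre O, the resisting moment is provided by the undrained shear strength acting along the arc:
Arc length L_a = R·θ = 7.5·(80.6°·π/180) = 7.5·1.4067 = 10.55 m
M_R = s_u·L_a·R = 50·10.55·7.5 = 3956.4 kN·m/m
M_D = W·d = 401·3.93 = 1575.9 kN·m/m
FS = M_R / M_D = 3956.4 / 1575.9 = 2.511

FS = 2.51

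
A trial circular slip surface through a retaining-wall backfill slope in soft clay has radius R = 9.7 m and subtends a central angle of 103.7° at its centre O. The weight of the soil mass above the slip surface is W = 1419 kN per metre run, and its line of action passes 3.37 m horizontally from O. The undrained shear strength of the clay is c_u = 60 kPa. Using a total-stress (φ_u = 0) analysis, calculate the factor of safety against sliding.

FS = 2.14

Taking moments about the centre O, the resisting moment is provided by the undrained shear strength acting along the arc:
Arc length L_a = R·θ = 9.7·(103.7°·π/180) = 9.7·1.8099 = 17.56 m
M_R = c_u·L_a·R = 60·17.56·9.7 = 10217.6 kN·m/m
M_D = W·d = 1419·3.37 = 4782.0 kN·m/m
FS = M_R / M_D = 10217.6 / 4782.0 = 2.137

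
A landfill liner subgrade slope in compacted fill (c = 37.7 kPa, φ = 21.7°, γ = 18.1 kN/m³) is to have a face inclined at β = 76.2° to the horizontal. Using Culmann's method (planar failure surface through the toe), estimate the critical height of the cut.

Culmann's analysis gives the critical failure plane at α_cr = (β + φ)/2 = (76.2 + 21.7)/2 = 49.0°, and the critical height
H_c = (4c/γ) · sinβ cosφ / [1 − cos(β − φ)]
    = (4·37.7/18.1) · sin76.2°·cos21.7° / [1 − cos(54.5°)]
    = 8.331 · 0.9711·0.9291 / [1 − 0.5807]
    = 8.331 · 0.9023 / 0.4193
    = 17.93 m

H_c = 17.93 m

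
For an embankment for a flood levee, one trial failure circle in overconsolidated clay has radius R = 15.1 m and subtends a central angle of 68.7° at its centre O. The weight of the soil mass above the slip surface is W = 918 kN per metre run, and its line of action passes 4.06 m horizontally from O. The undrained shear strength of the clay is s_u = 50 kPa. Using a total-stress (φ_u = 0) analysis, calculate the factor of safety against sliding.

FS = 3.67

Taking moments about the centre O, the resisting moment is provided by the undrained shear strength acting along the arc:
Arc length L_a = R·θ = 15.1·(68.7°·π/180) = 15.1·1.1990 = 18.11 m
M_R = s_u·L_a·R = 50·18.11·15.1 = 13669.7 kN·m/m
M_D = W·d = 918·4.06 = 3727.1 kN·m/m
FS = M_R / M_D = 13669.7 / 3727.1 = 3.668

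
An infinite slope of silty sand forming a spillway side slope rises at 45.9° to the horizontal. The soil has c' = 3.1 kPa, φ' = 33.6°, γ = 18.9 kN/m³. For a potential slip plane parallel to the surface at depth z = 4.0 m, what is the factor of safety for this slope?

For an infinite slope with a slip plane parallel to the surface (no pore pressure): FS = [c' + γz cos²β tanφ'] / [γz sinβ cosβ].
γz = 18.9·4.0 = 75.60 kN/m²
Numerator = 3.1 + 75.60·cos²45.9°·tan33.6° = 3.1 + 75.60·0.4843·0.6644 = 27.425 kPa
Denominator = 75.60·sin45.9°·cos45.9° = 75.60·0.7181·0.6959 = 37.781 kPa
FS = 27.425 / 37.781 = 0.726

FS = 0.73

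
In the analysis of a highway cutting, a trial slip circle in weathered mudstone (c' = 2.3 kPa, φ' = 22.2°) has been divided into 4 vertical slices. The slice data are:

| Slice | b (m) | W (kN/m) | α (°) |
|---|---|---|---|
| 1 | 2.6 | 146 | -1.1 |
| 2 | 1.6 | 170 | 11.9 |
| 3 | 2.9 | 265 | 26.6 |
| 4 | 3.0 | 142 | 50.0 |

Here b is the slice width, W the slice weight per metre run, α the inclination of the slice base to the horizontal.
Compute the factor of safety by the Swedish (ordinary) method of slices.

Ordinary method of slices: FS = Σ[c'·Δl_i + (W_i cosα_i)·tanφ'] / Σ W_i sinα_i, with Δl_i = b_i / cosα_i.
Slice 1: Δl = 2.6/cos(-1.1°) = 2.600 m; N'_1 = 146·cos(-1.1°) = 146.0; c'Δl = 5.98; W sinα = -2.8
Slice 2: Δl = 1.6/cos11.9° = 1.635 m; N'_2 = 170·cos11.9° = 166.3; c'Δl = 3.76; W sinα = 35.1
Slice 3: Δl = 2.9/cos26.6° = 3.243 m; N'_3 = 265·cos26.6° = 237.0; c'Δl = 7.46; W sinα = 118.7
Slice 4: Δl = 3.0/cos50.0° = 4.667 m; N'_4 = 142·cos50.0° = 91.3; c'Δl = 10.73; W sinα = 108.8
Σc'Δl = 27.9 kN/m; ΣN' = 640.5 kN/m; ΣW sinα = 259.7 kN/m
Resisting = 27.9 + 640.5·tan22.2° = 27.9 + 261.4 = 289.3 kN/m
FS = 289.3 / 259.7 = 1.114

FS = 1.11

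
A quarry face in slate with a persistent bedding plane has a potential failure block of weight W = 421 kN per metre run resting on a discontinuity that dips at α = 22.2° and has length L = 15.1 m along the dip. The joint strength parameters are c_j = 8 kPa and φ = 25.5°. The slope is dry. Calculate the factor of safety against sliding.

Resolving the block weight along and normal to the plane and applying the Mohr–Coulomb strength on the joint:
N' = W cosα = 421·cos22.2° = 389.8 kN/m
Driving force T = W sinα = 421·sin22.2° = 159.1 kN/m
Resisting force R = c_j·L + N'·tanφ = 8·15.1 + 389.8·tan25.5° = 120.8 + 185.9 = 306.7 kN/m
FS = R / T = 306.7 / 159.1 = 1.928

FS = 1.93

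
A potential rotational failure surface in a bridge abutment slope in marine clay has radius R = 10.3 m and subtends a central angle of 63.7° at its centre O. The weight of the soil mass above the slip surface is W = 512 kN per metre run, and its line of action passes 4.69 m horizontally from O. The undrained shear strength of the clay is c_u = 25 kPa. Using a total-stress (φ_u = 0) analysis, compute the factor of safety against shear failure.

FS = 1.23

Taking moments about the centre O, the resisting moment is provided by the undrained shear strength acting along the arc:
Arc length L_a = R·θ = 10.3·(63.7°·π/180) = 10.3·1.1118 = 11.45 m
M_R = c_u·L_a·R = 25·11.45·10.3 = 2948.7 kN·m/m
M_D = W·d = 512·4.69 = 2401.3 kN·m/m
FS = M_R / M_D = 2948.7 / 2401.3 = 1.228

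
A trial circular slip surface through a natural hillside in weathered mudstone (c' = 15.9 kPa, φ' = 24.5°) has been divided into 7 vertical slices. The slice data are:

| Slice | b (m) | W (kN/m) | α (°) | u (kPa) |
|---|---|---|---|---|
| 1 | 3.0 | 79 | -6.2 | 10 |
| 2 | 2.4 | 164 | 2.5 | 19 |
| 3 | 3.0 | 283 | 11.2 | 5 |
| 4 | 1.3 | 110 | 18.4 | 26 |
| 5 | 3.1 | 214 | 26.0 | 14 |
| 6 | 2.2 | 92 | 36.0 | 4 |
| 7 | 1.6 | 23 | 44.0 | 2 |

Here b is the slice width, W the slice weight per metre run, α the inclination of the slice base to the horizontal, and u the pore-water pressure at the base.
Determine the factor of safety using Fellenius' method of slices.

Ordinary method of slices: FS = Σ[c'·Δl_i + (W_i cosα_i − u_i·Δl_i)·tanφ'] / Σ W_i sinα_i, with Δl_i = b_i / cosα_i.
Slice 1: Δl = 3.0/cos(-6.2°) = 3.018 m; N'_1 = 79·cos(-6.2°) − 10·3.018 = 48.4; c'Δl = 47.98; W sinα = -8.5
Slice 2: Δl = 2.4/cos2.5° = 2.402 m; N'_2 = 164·cos2.5° − 19·2.402 = 118.2; c'Δl = 38.20; W sinα = 7.2
Slice 3: Δl = 3.0/cos11.2° = 3.058 m; N'_3 = 283·cos11.2° − 5·3.058 = 262.3; c'Δl = 48.63; W sinα = 55.0
Slice 4: Δl = 1.3/cos18.4° = 1.370 m; N'_4 = 110·cos18.4° − 26·1.370 = 68.8; c'Δl = 21.78; W sinα = 34.7
Slice 5: Δl = 3.1/cos26.0° = 3.449 m; N'_5 = 214·cos26.0° − 14·3.449 = 144.1; c'Δl = 54.84; W sinα = 93.8
Slice 6: Δl = 2.2/cos36.0° = 2.719 m; N'_6 = 92·cos36.0° − 4·2.719 = 63.6; c'Δl = 43.24; W sinα = 54.1
Slice 7: Δl = 1.6/cos44.0° = 2.224 m; N'_7 = 23·cos44.0° − 2·2.224 = 12.1; c'Δl = 35.37; W sinα = 16.0
Σc'Δl = 290.0 kN/m; ΣN' = 717.3 kN/m; ΣW sinα = 252.2 kN/m
Resisting = 290.0 + 717.3·tan24.5° = 290.0 + 326.9 = 616.9 kN/m
FS = 616.9 / 252.2 = 2.446

FS = 2.45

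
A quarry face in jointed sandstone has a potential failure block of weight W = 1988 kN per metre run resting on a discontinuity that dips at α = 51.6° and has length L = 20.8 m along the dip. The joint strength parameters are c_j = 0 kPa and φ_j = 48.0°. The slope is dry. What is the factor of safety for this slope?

Resolving the block weight along and normal to the plane and applying the Mohr–Coulomb strength on the joint:
N' = W cosα = 1988·cos51.6° = 1234.8 kN/m
Driving force T = W sinα = 1988·sin51.6° = 1558.0 kN/m
Resisting force R = c_j·L + N'·tanφ_j = 0·20.8 + 1234.8·tan48.0° = 0.0 + 1371.4 = 1371.4 kN/m
FS = R / T = 1371.4 / 1558.0 = 0.880

FS = 0.88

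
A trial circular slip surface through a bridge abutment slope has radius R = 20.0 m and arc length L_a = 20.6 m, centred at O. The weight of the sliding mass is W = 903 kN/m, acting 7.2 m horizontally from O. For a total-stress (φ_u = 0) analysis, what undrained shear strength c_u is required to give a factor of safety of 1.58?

c_u = 24.9 kPa

FS = c_u·L_a·R / (W·d), so c_u = FS·W·d / (L_a·R).
c_u = 1.58·903·7.2 / (20.60·20.0) = 10272.5 / 412.00 = 24.93 kPa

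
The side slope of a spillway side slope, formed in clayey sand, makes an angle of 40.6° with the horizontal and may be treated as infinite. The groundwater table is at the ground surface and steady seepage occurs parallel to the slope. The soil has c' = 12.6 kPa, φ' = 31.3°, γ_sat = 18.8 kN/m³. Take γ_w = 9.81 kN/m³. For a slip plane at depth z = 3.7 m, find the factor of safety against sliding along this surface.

With seepage parallel to the slope and the water table at the surface, the effective normal stress on the slip plane uses the buoyant unit weight γ' = γ_sat − γ_w while the driving shear stress uses γ_sat:
FS = [c' + γ' z cos²β tanφ'] / [γ_sat z sinβ cosβ]
γ' = 18.8 − 9.81 = 8.99 kN/m³
Numerator = 12.6 + 8.99·3.7·cos²40.6°·tan31.3° = 12.6 + 8.99·3.7·0.5765·0.6080 = 24.259 kPa
Denominator = 18.8·3.7·sin40.6°·cos40.6° = 18.8·3.7·0.6508·0.7593 = 34.371 kPa
FS = 24.259 / 34.371 = 0.706

FS = 0.71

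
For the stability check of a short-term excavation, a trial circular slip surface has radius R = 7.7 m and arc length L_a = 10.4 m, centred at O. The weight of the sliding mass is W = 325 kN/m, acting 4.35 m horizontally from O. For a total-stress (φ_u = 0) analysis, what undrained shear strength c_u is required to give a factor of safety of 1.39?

c_u = 24.5 kPa

FS = c_u·L_a·R / (W·d), so c_u = FS·W·d / (L_a·R).
c_u = 1.39·325·4.35 / (10.40·7.7) = 1965.1 / 80.08 = 24.54 kPa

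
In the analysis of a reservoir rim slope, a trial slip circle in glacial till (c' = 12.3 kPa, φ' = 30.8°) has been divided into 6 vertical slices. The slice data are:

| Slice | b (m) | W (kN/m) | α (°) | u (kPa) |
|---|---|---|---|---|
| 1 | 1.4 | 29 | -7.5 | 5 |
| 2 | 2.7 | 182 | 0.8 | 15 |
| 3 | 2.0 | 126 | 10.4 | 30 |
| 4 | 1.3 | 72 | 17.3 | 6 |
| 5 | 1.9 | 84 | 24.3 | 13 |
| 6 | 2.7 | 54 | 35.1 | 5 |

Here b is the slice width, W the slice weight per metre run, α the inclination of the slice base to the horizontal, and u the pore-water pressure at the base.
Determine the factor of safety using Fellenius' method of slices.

Ordinary method of slices: FS = Σ[c'·Δl_i + (W_i cosα_i − u_i·Δl_i)·tanφ'] / Σ W_i sinα_i, with Δl_i = b_i / cosα_i.
Slice 1: Δl = 1.4/cos(-7.5°) = 1.412 m; N'_1 = 29·cos(-7.5°) − 5·1.412 = 21.7; c'Δl = 17.37; W sinα = -3.8
Slice 2: Δl = 2.7/cos0.8° = 2.700 m; N'_2 = 182·cos0.8° − 15·2.700 = 141.5; c'Δl = 33.21; W sinα = 2.5
Slice 3: Δl = 2.0/cos10.4° = 2.033 m; N'_3 = 126·cos10.4° − 30·2.033 = 62.9; c'Δl = 25.01; W sinα = 22.7
Slice 4: Δl = 1.3/cos17.3° = 1.362 m; N'_4 = 72·cos17.3° − 6·1.362 = 60.6; c'Δl = 16.75; W sinα = 21.4
Slice 5: Δl = 1.9/cos24.3° = 2.085 m; N'_5 = 84·cos24.3° − 13·2.085 = 49.5; c'Δl = 25.64; W sinα = 34.6
Slice 6: Δl = 2.7/cos35.1° = 3.300 m; N'_6 = 54·cos35.1° − 5·3.300 = 27.7; c'Δl = 40.59; W sinα = 31.1
Σc'Δl = 158.6 kN/m; ΣN' = 363.8 kN/m; ΣW sinα = 108.5 kN/m
Resisting = 158.6 + 363.8·tan30.8° = 158.6 + 216.9 = 375.4 kN/m
FS = 375.4 / 108.5 = 3.459

FS = 3.46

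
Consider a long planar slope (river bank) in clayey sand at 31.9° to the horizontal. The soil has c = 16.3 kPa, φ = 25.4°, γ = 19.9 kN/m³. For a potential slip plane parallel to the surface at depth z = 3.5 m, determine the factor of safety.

For an infinite slope with a slip plane parallel to the surface (no pore pressure): FS = [c + γz cos²β tanφ] / [γz sinβ cosβ].
γz = 19.9·3.5 = 69.65 kN/m²
Numerator = 16.3 + 69.65·cos²31.9°·tan25.4° = 16.3 + 69.65·0.7208·0.4748 = 40.137 kPa
Denominator = 69.65·sin31.9°·cos31.9° = 69.65·0.5284·0.8490 = 31.247 kPa
FS = 40.137 / 31.247 = 1.285

FS = 1.28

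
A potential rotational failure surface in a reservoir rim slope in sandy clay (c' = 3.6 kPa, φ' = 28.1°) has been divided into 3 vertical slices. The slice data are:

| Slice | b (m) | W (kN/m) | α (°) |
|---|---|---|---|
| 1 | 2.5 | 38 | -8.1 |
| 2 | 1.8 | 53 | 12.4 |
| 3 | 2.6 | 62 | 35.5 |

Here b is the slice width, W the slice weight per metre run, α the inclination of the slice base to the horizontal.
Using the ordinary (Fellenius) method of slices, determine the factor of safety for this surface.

Ordinary method of slices: FS = Σ[c'·Δl_i + (W_i cosα_i)·tanφ'] / Σ W_i sinα_i, with Δl_i = b_i / cosα_i.
Slice 1: Δl = 2.5/cos(-8.1°) = 2.525 m; N'_1 = 38·cos(-8.1°) = 37.6; c'Δl = 9.09; W sinα = -5.4
Slice 2: Δl = 1.8/cos12.4° = 1.843 m; N'_2 = 53·cos12.4° = 51.8; c'Δl = 6.63; W sinα = 11.4
Slice 3: Δl = 2.6/cos35.5° = 3.194 m; N'_3 = 62·cos35.5° = 50.5; c'Δl = 11.50; W sinα = 36.0
Σc'Δl = 27.2 kN/m; ΣN' = 139.9 kN/m; ΣW sinα = 42.0 kN/m
Resisting = 27.2 + 139.9·tan28.1° = 27.2 + 74.7 = 101.9 kN/m
FS = 101.9 / 42.0 = 2.424

FS = 2.42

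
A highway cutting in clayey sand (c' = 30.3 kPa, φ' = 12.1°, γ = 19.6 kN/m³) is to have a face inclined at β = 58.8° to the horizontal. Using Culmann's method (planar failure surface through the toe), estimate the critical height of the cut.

Culmann's analysis gives the critical failure plane at α_cr = (β + φ')/2 = (58.8 + 12.1)/2 = 35.4°, and the critical height
H_c = (4c'/γ) · sinβ cosφ' / [1 − cos(β − φ')]
    = (4·30.3/19.6) · sin58.8°·cos12.1° / [1 − cos(46.7°)]
    = 6.184 · 0.8554·0.9778 / [1 − 0.6858]
    = 6.184 · 0.8364 / 0.3142
    = 16.46 m

H_c = 16.46 m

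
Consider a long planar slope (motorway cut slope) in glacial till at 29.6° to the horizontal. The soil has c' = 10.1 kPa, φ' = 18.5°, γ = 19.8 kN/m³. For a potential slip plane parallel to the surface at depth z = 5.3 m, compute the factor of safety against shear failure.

FS = 0.81

For an infinite slope with a slip plane parallel to the surface (no pore pressure): FS = [c' + γz cos²β tanφ'] / [γz sinβ cosβ].
γz = 19.8·5.3 = 104.94 kN/m²
Numerator = 10.1 + 104.94·cos²29.6°·tan18.5° = 10.1 + 104.94·0.7560·0.3346 = 36.646 kPa
Denominator = 104.94·sin29.6°·cos29.6° = 104.94·0.4939·0.8695 = 45.070 kPa
FS = 36.646 / 45.070 = 0.813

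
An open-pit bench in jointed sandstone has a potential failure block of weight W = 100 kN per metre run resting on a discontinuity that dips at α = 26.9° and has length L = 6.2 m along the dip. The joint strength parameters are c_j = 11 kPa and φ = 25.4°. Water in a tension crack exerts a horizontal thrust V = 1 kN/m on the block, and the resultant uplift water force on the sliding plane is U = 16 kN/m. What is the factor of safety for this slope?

Resolving the block weight along and normal to the plane and applying the Mohr–Coulomb strength on the joint:
N' = W cosα − U − V sinα = 100·cos26.9° − 16 − 1·sin26.9° = 72.7 kN/m
Driving force T = W sinα + V cosα = 100·sin26.9° + 1·cos26.9° = 46.1 kN/m
Resisting force R = c_j·L + N'·tanφ = 11·6.2 + 72.7·tan25.4° = 68.2 + 34.5 = 102.7 kN/m
FS = R / T = 102.7 / 46.1 = 2.227

FS = 2.23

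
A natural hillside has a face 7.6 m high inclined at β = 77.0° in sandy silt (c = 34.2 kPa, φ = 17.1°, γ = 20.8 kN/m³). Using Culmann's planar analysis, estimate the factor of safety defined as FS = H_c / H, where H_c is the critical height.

FS = 1.62

H_c = (4c/γ) · sinβ cosφ / [1 − cos(β − φ)]
    = (4·34.2/20.8) · sin77.0°·cos17.1° / [1 − cos59.9°]
    = 6.577 · 0.9313 / 0.4985 = 12.29 m
FS = H_c / H = 12.29 / 7.6 = 1.617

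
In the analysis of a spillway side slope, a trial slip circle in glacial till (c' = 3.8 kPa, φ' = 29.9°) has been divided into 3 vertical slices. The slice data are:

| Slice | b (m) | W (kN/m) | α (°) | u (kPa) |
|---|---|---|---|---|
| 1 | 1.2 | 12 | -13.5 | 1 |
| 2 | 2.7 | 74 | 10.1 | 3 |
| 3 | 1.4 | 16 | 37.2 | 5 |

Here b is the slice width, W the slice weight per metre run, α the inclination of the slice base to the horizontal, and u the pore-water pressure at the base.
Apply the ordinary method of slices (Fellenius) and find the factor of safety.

Ordinary method of slices: FS = Σ[c'·Δl_i + (W_i cosα_i − u_i·Δl_i)·tanφ'] / Σ W_i sinα_i, with Δl_i = b_i / cosα_i.
Slice 1: Δl = 1.2/cos(-13.5°) = 1.234 m; N'_1 = 12·cos(-13.5°) − 1·1.234 = 10.4; c'Δl = 4.69; W sinα = -2.8
Slice 2: Δl = 2.7/cos10.1° = 2.743 m; N'_2 = 74·cos10.1° − 3·2.743 = 64.6; c'Δl = 10.42; W sinα = 13.0
Slice 3: Δl = 1.4/cos37.2° = 1.758 m; N'_3 = 16·cos37.2° − 5·1.758 = 4.0; c'Δl = 6.68; W sinα = 9.7
Σc'Δl = 21.8 kN/m; ΣN' = 79.0 kN/m; ΣW sinα = 19.8 kN/m
Resisting = 21.8 + 79.0·tan29.9° = 21.8 + 45.4 = 67.2 kN/m
FS = 67.2 / 19.8 = 3.387

FS = 3.39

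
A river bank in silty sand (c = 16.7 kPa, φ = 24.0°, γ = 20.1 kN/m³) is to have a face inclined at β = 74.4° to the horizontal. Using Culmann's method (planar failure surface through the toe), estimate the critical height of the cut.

H_c = 8.07 m

Culmann's analysis gives the critical failure plane at α_cr = (β + φ)/2 = (74.4 + 24.0)/2 = 49.2°, and the critical height
H_c = (4c/γ) · sinβ cosφ / [1 − cos(β − φ)]
    = (4·16.7/20.1) · sin74.4°·cos24.0° / [1 − cos(50.4°)]
    = 3.323 · 0.9632·0.9135 / [1 − 0.6374]
    = 3.323 · 0.8799 / 0.3626
    = 8.07 m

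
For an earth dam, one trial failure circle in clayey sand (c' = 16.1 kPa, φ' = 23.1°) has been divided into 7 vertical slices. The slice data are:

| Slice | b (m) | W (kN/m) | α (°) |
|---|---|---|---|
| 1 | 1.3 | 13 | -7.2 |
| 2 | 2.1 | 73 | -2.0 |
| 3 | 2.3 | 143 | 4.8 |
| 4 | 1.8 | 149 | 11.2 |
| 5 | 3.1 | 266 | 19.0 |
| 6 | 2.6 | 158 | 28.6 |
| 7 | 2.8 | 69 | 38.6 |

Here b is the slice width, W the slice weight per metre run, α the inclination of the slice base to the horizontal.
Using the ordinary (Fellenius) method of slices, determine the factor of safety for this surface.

Ordinary method of slices: FS = Σ[c'·Δl_i + (W_i cosα_i)·tanφ'] / Σ W_i sinα_i, with Δl_i = b_i / cosα_i.
Slice 1: Δl = 1.3/cos(-7.2°) = 1.310 m; N'_1 = 13·cos(-7.2°) = 12.9; c'Δl = 21.10; W sinα = -1.6
Slice 2: Δl = 2.1/cos(-2.0°) = 2.101 m; N'_2 = 73·cos(-2.0°) = 73.0; c'Δl = 33.83; W sinα = -2.5
Slice 3: Δl = 2.3/cos4.8° = 2.308 m; N'_3 = 143·cos4.8° = 142.5; c'Δl = 37.16; W sinα = 12.0
Slice 4: Δl = 1.8/cos11.2° = 1.835 m; N'_4 = 149·cos11.2° = 146.2; c'Δl = 29.54; W sinα = 28.9
Slice 5: Δl = 3.1/cos19.0° = 3.279 m; N'_5 = 266·cos19.0° = 251.5; c'Δl = 52.79; W sinα = 86.6
Slice 6: Δl = 2.6/cos28.6° = 2.961 m; N'_6 = 158·cos28.6° = 138.7; c'Δl = 47.68; W sinα = 75.6
Slice 7: Δl = 2.8/cos38.6° = 3.583 m; N'_7 = 69·cos38.6° = 53.9; c'Δl = 57.68; W sinα = 43.0
Σc'Δl = 279.8 kN/m; ΣN' = 818.7 kN/m; ΣW sinα = 242.0 kN/m
Resisting = 279.8 + 818.7·tan23.1° = 279.8 + 349.2 = 629.0 kN/m
FS = 629.0 / 242.0 = 2.599

FS = 2.60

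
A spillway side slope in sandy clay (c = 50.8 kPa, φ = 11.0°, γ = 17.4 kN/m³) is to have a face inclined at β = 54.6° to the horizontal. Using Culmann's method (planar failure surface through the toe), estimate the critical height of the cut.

Culmann's analysis gives the critical failure plane at α_cr = (β + φ)/2 = (54.6 + 11.0)/2 = 32.8°, and the critical height
H_c = (4c/γ) · sinβ cosφ / [1 − cos(β − φ)]
    = (4·50.8/17.4) · sin54.6°·cos11.0° / [1 − cos(43.6°)]
    = 11.678 · 0.8151·0.9816 / [1 − 0.7242]
    = 11.678 · 0.8002 / 0.2758
    = 33.88 m

H_c = 33.88 m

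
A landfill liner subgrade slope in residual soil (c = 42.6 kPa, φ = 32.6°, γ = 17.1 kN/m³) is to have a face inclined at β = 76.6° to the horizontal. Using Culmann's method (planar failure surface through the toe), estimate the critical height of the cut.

H_c = 29.10 m

Culmann's analysis gives the critical failure plane at α_cr = (β + φ)/2 = (76.6 + 32.6)/2 = 54.6°, and the critical height
H_c = (4c/γ) · sinβ cosφ / [1 − cos(β − φ)]
    = (4·42.6/17.1) · sin76.6°·cos32.6° / [1 − cos(44.0°)]
    = 9.965 · 0.9728·0.8425 / [1 − 0.7193]
    = 9.965 · 0.8195 / 0.2807
    = 29.10 m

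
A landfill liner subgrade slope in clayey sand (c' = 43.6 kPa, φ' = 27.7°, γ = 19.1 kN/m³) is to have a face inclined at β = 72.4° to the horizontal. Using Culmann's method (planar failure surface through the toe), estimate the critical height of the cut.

Culmann's analysis gives the critical failure plane at α_cr = (β + φ')/2 = (72.4 + 27.7)/2 = 50.1°, and the critical height
H_c = (4c'/γ) · sinβ cosφ' / [1 − cos(β − φ')]
    = (4·43.6/19.1) · sin72.4°·cos27.7° / [1 − cos(44.7°)]
    = 9.131 · 0.9532·0.8854 / [1 − 0.7108]
    = 9.131 · 0.8439 / 0.2892
    = 26.65 m

H_c = 26.65 m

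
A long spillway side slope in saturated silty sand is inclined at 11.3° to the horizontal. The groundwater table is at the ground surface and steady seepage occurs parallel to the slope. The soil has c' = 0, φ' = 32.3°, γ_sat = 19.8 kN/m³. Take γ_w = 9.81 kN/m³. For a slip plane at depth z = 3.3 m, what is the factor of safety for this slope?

FS = 1.60

With seepage parallel to the slope and the water table at the surface, the effective normal stress on the slip plane uses the buoyant unit weight γ' = γ_sat − γ_w while the driving shear stress uses γ_sat:
FS = [c' + γ' z cos²β tanφ'] / [γ_sat z sinβ cosβ]
(For c' = 0 this reduces to FS = (γ'/γ_sat)·tanφ'/tanβ.)
γ' = 19.8 − 9.81 = 9.99 kN/m³
Numerator = 0.0 + 9.99·3.3·cos²11.3°·tan32.3° = 0.0 + 9.99·3.3·0.9616·0.6322 = 20.041 kPa
Denominator = 19.8·3.3·sin11.3°·cos11.3° = 19.8·3.3·0.1959·0.9806 = 12.555 kPa
FS = 20.041 / 12.555 = 1.596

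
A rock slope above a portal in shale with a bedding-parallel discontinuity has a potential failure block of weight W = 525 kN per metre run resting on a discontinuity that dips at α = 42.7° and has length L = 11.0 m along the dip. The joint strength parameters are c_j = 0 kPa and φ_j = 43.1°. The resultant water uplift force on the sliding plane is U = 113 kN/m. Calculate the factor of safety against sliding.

FS = 0.72

Resolving the block weight along and normal to the plane and applying the Mohr–Coulomb strength on the joint:
N' = W cosα − U = 525·cos42.7° − 113 = 272.8 kN/m
Driving force T = W sinα = 525·sin42.7° = 356.0 kN/m
Resisting force R = c_j·L + N'·tanφ_j = 0·11.0 + 272.8·tan43.1° = 0.0 + 255.3 = 255.3 kN/m
FS = R / T = 255.3 / 356.0 = 0.717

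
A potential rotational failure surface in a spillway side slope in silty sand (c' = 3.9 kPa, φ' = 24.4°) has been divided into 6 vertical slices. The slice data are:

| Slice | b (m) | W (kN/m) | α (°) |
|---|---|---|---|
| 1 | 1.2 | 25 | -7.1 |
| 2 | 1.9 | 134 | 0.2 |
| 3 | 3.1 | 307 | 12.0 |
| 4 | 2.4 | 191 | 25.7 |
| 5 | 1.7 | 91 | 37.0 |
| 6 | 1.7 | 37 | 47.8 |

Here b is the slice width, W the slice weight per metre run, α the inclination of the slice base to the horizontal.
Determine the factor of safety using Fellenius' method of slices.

Ordinary method of slices: FS = Σ[c'·Δl_i + (W_i cosα_i)·tanφ'] / Σ W_i sinα_i, with Δl_i = b_i / cosα_i.
Slice 1: Δl = 1.2/cos(-7.1°) = 1.209 m; N'_1 = 25·cos(-7.1°) = 24.8; c'Δl = 4.72; W sinα = -3.1
Slice 2: Δl = 1.9/cos0.2° = 1.900 m; N'_2 = 134·cos0.2° = 134.0; c'Δl = 7.41; W sinα = 0.5
Slice 3: Δl = 3.1/cos12.0° = 3.169 m; N'_3 = 307·cos12.0° = 300.3; c'Δl = 12.36; W sinα = 63.8
Slice 4: Δl = 2.4/cos25.7° = 2.663 m; N'_4 = 191·cos25.7° = 172.1; c'Δl = 10.39; W sinα = 82.8
Slice 5: Δl = 1.7/cos37.0° = 2.129 m; N'_5 = 91·cos37.0° = 72.7; c'Δl = 8.30; W sinα = 54.8
Slice 6: Δl = 1.7/cos47.8° = 2.531 m; N'_6 = 37·cos47.8° = 24.9; c'Δl = 9.87; W sinα = 27.4
Σc'Δl = 53.0 kN/m; ΣN' = 728.7 kN/m; ΣW sinα = 226.2 kN/m
Resisting = 53.0 + 728.7·tan24.4° = 53.0 + 330.6 = 383.6 kN/m
FS = 383.6 / 226.2 = 1.696

FS = 1.70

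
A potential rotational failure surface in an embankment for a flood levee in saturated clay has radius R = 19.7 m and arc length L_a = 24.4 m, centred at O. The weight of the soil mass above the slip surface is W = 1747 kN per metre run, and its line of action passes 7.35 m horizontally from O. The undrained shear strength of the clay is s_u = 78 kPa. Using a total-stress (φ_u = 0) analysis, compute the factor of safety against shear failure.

Taking moments about the centre O, the resisting moment is provided by the undrained shear strength acting along the arc:
M_R = s_u·L_a·R = 78·24.40·19.7 = 37493.0 kN·m/m
M_D = W·d = 1747·7.35 = 12840.4 kN·m/m
FS = M_R / M_D = 37493.0 / 12840.4 = 2.920

FS = 2.92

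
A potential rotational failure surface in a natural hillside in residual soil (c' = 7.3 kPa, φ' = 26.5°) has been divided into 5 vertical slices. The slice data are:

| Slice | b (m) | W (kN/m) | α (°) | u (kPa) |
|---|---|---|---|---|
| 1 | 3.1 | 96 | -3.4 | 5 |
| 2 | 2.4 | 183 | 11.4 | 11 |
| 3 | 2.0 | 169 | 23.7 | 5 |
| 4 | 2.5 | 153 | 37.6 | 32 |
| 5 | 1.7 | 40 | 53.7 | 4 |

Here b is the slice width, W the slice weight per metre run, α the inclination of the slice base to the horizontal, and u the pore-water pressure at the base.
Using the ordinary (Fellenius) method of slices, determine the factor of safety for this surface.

FS = 1.36

Ordinary method of slices: FS = Σ[c'·Δl_i + (W_i cosα_i − u_i·Δl_i)·tanφ'] / Σ W_i sinα_i, with Δl_i = b_i / cosα_i.
Slice 1: Δl = 3.1/cos(-3.4°) = 3.105 m; N'_1 = 96·cos(-3.4°) − 5·3.105 = 80.3; c'Δl = 22.67; W sinα = -5.7
Slice 2: Δl = 2.4/cos11.4° = 2.448 m; N'_2 = 183·cos11.4° − 11·2.448 = 152.5; c'Δl = 17.87; W sinα = 36.2
Slice 3: Δl = 2.0/cos23.7° = 2.184 m; N'_3 = 169·cos23.7° − 5·2.184 = 143.8; c'Δl = 15.94; W sinα = 67.9
Slice 4: Δl = 2.5/cos37.6° = 3.155 m; N'_4 = 153·cos37.6° − 32·3.155 = 20.2; c'Δl = 23.03; W sinα = 93.4
Slice 5: Δl = 1.7/cos53.7° = 2.872 m; N'_5 = 40·cos53.7° − 4·2.872 = 12.2; c'Δl = 20.96; W sinα = 32.2
Σc'Δl = 100.5 kN/m; ΣN' = 409.0 kN/m; ΣW sinα = 224.0 kN/m
Resisting = 100.5 + 409.0·tan26.5° = 100.5 + 203.9 = 304.4 kN/m
FS = 304.4 / 224.0 = 1.359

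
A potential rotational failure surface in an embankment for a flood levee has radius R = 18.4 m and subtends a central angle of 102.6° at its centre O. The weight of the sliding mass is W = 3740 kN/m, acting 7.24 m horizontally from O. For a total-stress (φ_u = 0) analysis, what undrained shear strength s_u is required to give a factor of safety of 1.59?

FS = s_u·L_a·R / (W·d), so s_u = FS·W·d / (L_a·R).
Arc length L_a = R·θ = 18.4·(102.6°·π/180) = 18.4·1.7907 = 32.95 m
s_u = 1.59·3740·7.24 / (32.95·18.4) = 43053.4 / 606.26 = 71.01 kPa

s_u = 71.0 kPa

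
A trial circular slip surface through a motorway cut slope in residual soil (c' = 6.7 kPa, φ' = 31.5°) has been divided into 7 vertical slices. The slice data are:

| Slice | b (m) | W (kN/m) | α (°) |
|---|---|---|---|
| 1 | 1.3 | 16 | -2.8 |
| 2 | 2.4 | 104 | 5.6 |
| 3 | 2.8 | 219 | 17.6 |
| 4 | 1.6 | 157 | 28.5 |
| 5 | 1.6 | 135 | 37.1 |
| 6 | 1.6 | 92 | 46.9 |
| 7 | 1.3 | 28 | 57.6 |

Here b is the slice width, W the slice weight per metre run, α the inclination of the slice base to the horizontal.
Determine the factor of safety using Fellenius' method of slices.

Ordinary method of slices: FS = Σ[c'·Δl_i + (W_i cosα_i)·tanφ'] / Σ W_i sinα_i, with Δl_i = b_i / cosα_i.
Slice 1: Δl = 1.3/cos(-2.8°) = 1.302 m; N'_1 = 16·cos(-2.8°) = 16.0; c'Δl = 8.72; W sinα = -0.8
Slice 2: Δl = 2.4/cos5.6° = 2.412 m; N'_2 = 104·cos5.6° = 103.5; c'Δl = 16.16; W sinα = 10.1
Slice 3: Δl = 2.8/cos17.6° = 2.938 m; N'_3 = 219·cos17.6° = 208.7; c'Δl = 19.68; W sinα = 66.2
Slice 4: Δl = 1.6/cos28.5° = 1.821 m; N'_4 = 157·cos28.5° = 138.0; c'Δl = 12.20; W sinα = 74.9
Slice 5: Δl = 1.6/cos37.1° = 2.006 m; N'_5 = 135·cos37.1° = 107.7; c'Δl = 13.44; W sinα = 81.4
Slice 6: Δl = 1.6/cos46.9° = 2.342 m; N'_6 = 92·cos46.9° = 62.9; c'Δl = 15.69; W sinα = 67.2
Slice 7: Δl = 1.3/cos57.6° = 2.426 m; N'_7 = 28·cos57.6° = 15.0; c'Δl = 16.26; W sinα = 23.6
Σc'Δl = 102.1 kN/m; ΣN' = 651.7 kN/m; ΣW sinα = 322.7 kN/m
Resisting = 102.1 + 651.7·tan31.5° = 102.1 + 399.4 = 501.5 kN/m
FS = 501.5 / 322.7 = 1.554

FS = 1.55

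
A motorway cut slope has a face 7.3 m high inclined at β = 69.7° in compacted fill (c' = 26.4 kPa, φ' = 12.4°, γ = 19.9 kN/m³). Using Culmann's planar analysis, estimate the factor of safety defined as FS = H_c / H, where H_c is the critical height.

H_c = (4c'/γ) · sinβ cosφ' / [1 − cos(β − φ')]
    = (4·26.4/19.9) · sin69.7°·cos12.4° / [1 − cos57.3°]
    = 5.307 · 0.9160 / 0.4598 = 10.57 m
FS = H_c / H = 10.57 / 7.3 = 1.448

FS = 1.45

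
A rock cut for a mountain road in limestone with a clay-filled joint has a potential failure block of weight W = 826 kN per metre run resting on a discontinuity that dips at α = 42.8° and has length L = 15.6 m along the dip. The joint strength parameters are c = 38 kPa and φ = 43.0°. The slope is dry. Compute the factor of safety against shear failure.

FS = 2.06

Resolving the block weight along and normal to the plane and applying the Mohr–Coulomb strength on the joint:
N' = W cosα = 826·cos42.8° = 606.1 kN/m
Driving force T = W sinα = 826·sin42.8° = 561.2 kN/m
Resisting force R = c·L + N'·tanφ = 38·15.6 + 606.1·tan43.0° = 592.8 + 565.2 = 1158.0 kN/m
FS = R / T = 1158.0 / 561.2 = 2.063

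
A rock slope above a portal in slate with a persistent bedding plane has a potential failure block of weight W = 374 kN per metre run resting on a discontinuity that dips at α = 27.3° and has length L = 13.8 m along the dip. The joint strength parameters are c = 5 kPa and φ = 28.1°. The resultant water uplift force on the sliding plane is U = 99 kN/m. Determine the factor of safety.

FS = 1.13

Resolving the block weight along and normal to the plane and applying the Mohr–Coulomb strength on the joint:
N' = W cosα − U = 374·cos27.3° − 99 = 233.3 kN/m
Driving force T = W sinα = 374·sin27.3° = 171.5 kN/m
Resisting force R = c·L + N'·tanφ = 5·13.8 + 233.3·tan28.1° = 69.0 + 124.6 = 193.6 kN/m
FS = R / T = 193.6 / 171.5 = 1.129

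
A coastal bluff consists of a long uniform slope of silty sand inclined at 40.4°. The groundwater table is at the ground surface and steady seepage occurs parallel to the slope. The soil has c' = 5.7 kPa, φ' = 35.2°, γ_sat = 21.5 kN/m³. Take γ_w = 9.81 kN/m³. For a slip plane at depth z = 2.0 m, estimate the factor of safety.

With seepage parallel to the slope and the water table at the surface, the effective normal stress on the slip plane uses the buoyant unit weight γ' = γ_sat − γ_w while the driving shear stress uses γ_sat:
FS = [c' + γ' z cos²β tanφ'] / [γ_sat z sinβ cosβ]
γ' = 21.5 − 9.81 = 11.69 kN/m³
Numerator = 5.7 + 11.69·2.0·cos²40.4°·tan35.2° = 5.7 + 11.69·2.0·0.5799·0.7054 = 15.265 kPa
Denominator = 21.5·2.0·sin40.4°·cos40.4° = 21.5·2.0·0.6481·0.7615 = 21.223 kPa
FS = 15.265 / 21.223 = 0.719

FS = 0.72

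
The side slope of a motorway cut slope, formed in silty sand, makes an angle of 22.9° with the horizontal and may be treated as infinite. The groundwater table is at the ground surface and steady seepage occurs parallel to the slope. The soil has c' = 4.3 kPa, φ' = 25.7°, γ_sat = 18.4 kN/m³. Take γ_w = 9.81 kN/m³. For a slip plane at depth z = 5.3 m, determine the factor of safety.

FS = 0.65

With seepage parallel to the slope and the water table at the surface, the effective normal stress on the slip plane uses the buoyant unit weight γ' = γ_sat − γ_w while the driving shear stress uses γ_sat:
FS = [c' + γ' z cos²β tanφ'] / [γ_sat z sinβ cosβ]
γ' = 18.4 − 9.81 = 8.59 kN/m³
Numerator = 4.3 + 8.59·5.3·cos²22.9°·tan25.7° = 4.3 + 8.59·5.3·0.8486·0.4813 = 22.893 kPa
Denominator = 18.4·5.3·sin22.9°·cos22.9° = 18.4·5.3·0.3891·0.9212 = 34.957 kPa
FS = 22.893 / 34.957 = 0.655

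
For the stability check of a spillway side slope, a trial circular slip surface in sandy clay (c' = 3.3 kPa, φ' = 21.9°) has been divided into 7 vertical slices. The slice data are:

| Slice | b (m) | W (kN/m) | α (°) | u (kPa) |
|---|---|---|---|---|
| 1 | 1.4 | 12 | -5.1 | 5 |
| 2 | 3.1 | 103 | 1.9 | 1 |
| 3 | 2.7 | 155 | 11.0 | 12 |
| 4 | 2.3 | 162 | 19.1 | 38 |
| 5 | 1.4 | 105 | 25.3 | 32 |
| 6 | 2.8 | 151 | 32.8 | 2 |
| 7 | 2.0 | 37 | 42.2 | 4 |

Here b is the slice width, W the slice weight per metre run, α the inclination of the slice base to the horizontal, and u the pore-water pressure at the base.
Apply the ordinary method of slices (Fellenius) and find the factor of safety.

Ordinary method of slices: FS = Σ[c'·Δl_i + (W_i cosα_i − u_i·Δl_i)·tanφ'] / Σ W_i sinα_i, with Δl_i = b_i / cosα_i.
Slice 1: Δl = 1.4/cos(-5.1°) = 1.406 m; N'_1 = 12·cos(-5.1°) − 5·1.406 = 4.9; c'Δl = 4.64; W sinα = -1.1
Slice 2: Δl = 3.1/cos1.9° = 3.102 m; N'_2 = 103·cos1.9° − 1·3.102 = 99.8; c'Δl = 10.24; W sinα = 3.4
Slice 3: Δl = 2.7/cos11.0° = 2.751 m; N'_3 = 155·cos11.0° − 12·2.751 = 119.1; c'Δl = 9.08; W sinα = 29.6
Slice 4: Δl = 2.3/cos19.1° = 2.434 m; N'_4 = 162·cos19.1° − 38·2.434 = 60.6; c'Δl = 8.03; W sinα = 53.0
Slice 5: Δl = 1.4/cos25.3° = 1.549 m; N'_5 = 105·cos25.3° − 32·1.549 = 45.4; c'Δl = 5.11; W sinα = 44.9
Slice 6: Δl = 2.8/cos32.8° = 3.331 m; N'_6 = 151·cos32.8° − 2·3.331 = 120.3; c'Δl = 10.99; W sinα = 81.8
Slice 7: Δl = 2.0/cos42.2° = 2.700 m; N'_7 = 37·cos42.2° − 4·2.700 = 16.6; c'Δl = 8.91; W sinα = 24.9
Σc'Δl = 57.0 kN/m; ΣN' = 466.8 kN/m; ΣW sinα = 236.5 kN/m
Resisting = 57.0 + 466.8·tan21.9° = 57.0 + 187.6 = 244.6 kN/m
FS = 244.6 / 236.5 = 1.035

FS = 1.03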